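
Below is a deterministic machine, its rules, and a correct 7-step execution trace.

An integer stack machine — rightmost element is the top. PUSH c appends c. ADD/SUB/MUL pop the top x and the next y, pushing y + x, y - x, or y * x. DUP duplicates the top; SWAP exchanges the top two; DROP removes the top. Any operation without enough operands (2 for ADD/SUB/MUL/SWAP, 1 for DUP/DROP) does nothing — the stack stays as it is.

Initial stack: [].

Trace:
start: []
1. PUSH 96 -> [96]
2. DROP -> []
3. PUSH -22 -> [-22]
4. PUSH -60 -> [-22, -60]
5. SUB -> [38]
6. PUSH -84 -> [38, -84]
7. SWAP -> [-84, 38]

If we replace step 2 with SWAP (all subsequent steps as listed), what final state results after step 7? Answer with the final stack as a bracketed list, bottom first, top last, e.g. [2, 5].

[96, -84, 38]

(re-executing from step 2 with the substitution; state before step 2: [96])
2. SWAP -> [96]
3. PUSH -22 -> [96, -22]
4. PUSH -60 -> [96, -22, -60]
5. SUB -> [96, 38]
6. PUSH -84 -> [96, 38, -84]
7. SWAP -> [96, -84, 38]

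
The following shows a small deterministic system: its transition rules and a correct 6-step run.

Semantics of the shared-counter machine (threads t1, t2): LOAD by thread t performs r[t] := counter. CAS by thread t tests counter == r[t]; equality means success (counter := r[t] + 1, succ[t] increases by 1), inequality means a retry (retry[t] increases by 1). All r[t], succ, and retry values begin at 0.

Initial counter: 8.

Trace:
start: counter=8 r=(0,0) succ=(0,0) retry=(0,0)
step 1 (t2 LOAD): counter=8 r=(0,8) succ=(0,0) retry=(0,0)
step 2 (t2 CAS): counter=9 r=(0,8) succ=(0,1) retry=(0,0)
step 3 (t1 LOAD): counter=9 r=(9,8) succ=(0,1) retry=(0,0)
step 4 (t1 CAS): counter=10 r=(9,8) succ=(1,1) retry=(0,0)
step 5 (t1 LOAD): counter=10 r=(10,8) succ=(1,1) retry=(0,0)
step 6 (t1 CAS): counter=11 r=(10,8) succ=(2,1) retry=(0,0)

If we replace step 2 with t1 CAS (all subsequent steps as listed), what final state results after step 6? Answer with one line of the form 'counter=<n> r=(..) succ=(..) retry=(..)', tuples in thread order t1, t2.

counter=10 r=(9,8) succ=(2,0) retry=(1,0)

(re-executing from step 2 with the substitution; state before step 2: counter=8 r=(0,8) succ=(0,0) retry=(0,0))
step 2 (t1 CAS): counter=8 r=(0,8) succ=(0,0) retry=(1,0)
step 3 (t1 LOAD): counter=8 r=(8,8) succ=(0,0) retry=(1,0)
step 4 (t1 CAS): counter=9 r=(8,8) succ=(1,0) retry=(1,0)
step 5 (t1 LOAD): counter=9 r=(9,8) succ=(1,0) retry=(1,0)
step 6 (t1 CAS): counter=10 r=(9,8) succ=(2,0) retry=(1,0)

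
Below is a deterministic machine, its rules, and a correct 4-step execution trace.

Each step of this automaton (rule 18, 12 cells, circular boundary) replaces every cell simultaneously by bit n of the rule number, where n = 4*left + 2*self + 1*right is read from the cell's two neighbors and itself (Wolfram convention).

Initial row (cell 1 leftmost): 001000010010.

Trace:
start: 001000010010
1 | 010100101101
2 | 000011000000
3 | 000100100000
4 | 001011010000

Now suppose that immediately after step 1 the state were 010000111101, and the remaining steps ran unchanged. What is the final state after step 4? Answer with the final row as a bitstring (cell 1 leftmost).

100000010000

state after step 1 := 010000111101
2 | 001001000000
3 | 010110100000
4 | 100000010000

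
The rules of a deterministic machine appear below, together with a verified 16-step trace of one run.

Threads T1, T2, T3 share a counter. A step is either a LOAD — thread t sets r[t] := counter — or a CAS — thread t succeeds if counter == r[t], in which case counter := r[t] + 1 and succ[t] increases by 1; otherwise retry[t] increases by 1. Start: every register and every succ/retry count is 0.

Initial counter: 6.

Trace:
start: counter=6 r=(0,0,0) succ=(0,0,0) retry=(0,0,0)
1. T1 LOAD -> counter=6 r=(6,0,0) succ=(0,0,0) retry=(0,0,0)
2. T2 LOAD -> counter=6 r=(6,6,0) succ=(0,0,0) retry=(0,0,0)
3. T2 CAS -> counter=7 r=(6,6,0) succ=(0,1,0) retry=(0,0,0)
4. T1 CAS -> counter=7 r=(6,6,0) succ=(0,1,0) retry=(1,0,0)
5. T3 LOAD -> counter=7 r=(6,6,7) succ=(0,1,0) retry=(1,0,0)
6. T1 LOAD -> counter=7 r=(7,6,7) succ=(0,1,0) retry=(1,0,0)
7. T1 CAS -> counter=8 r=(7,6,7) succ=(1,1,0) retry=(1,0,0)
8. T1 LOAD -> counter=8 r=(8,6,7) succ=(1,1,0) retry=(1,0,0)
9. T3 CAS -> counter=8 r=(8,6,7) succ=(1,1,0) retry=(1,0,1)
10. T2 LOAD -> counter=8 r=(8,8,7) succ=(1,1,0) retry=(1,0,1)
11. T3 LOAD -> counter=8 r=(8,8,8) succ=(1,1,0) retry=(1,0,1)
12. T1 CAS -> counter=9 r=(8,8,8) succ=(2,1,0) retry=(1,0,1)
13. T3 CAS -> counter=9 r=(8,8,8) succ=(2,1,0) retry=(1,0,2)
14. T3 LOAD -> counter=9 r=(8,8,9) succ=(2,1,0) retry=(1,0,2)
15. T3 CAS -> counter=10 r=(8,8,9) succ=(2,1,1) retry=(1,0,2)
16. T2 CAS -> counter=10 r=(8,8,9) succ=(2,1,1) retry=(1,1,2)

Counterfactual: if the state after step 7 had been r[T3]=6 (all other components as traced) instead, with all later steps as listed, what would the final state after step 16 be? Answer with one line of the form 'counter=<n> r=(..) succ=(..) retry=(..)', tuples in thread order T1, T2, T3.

state after step 7 := counter=8 r=(7,6,6) succ=(1,1,0) retry=(1,0,0)
8. T1 LOAD -> counter=8 r=(8,6,6) succ=(1,1,0) retry=(1,0,0)
9. T3 CAS -> counter=8 r=(8,6,6) succ=(1,1,0) retry=(1,0,1)
10. T2 LOAD -> counter=8 r=(8,8,6) succ=(1,1,0) retry=(1,0,1)
11. T3 LOAD -> counter=8 r=(8,8,8) succ=(1,1,0) retry=(1,0,1)
12. T1 CAS -> counter=9 r=(8,8,8) succ=(2,1,0) retry=(1,0,1)
13. T3 CAS -> counter=9 r=(8,8,8) succ=(2,1,0) retry=(1,0,2)
14. T3 LOAD -> counter=9 r=(8,8,9) succ=(2,1,0) retry=(1,0,2)
15. T3 CAS -> counter=10 r=(8,8,9) succ=(2,1,1) retry=(1,0,2)
16. T2 CAS -> counter=10 r=(8,8,9) succ=(2,1,1) retry=(1,1,2)

counter=10 r=(8,8,9) succ=(2,1,1) retry=(1,1,2)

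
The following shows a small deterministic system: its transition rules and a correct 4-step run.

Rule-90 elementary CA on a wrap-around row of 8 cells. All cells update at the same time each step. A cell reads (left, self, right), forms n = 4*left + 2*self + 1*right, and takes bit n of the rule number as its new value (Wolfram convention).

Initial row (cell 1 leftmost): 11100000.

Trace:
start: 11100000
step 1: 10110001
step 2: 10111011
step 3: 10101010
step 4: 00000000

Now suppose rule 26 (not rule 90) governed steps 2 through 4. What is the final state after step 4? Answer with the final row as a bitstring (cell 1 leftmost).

10100100

(re-executing steps 2..4 under rule 26; state before step 2: 10110001)
step 2: 00101011
step 3: 11000010
step 4: 10100100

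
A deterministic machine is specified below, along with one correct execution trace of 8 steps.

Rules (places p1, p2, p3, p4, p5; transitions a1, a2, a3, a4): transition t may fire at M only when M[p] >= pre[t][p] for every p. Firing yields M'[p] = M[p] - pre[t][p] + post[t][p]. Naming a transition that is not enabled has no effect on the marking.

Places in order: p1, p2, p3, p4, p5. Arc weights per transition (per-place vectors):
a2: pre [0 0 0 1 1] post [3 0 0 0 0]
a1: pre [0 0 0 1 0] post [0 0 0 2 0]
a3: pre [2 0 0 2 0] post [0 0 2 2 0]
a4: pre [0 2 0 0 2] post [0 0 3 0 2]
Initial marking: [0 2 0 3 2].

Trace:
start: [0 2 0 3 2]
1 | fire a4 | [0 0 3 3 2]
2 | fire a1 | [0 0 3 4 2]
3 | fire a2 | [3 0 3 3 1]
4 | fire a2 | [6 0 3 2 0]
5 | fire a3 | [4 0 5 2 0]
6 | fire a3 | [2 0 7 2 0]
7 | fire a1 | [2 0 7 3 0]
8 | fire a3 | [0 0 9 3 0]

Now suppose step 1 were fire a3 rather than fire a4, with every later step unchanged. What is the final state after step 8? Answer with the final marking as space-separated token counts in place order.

0 2 6 3 0

(re-executing from step 1 with the substitution; state before step 1: [0 2 0 3 2])
1 | fire a3 | [0 2 0 3 2]
2 | fire a1 | [0 2 0 4 2]
3 | fire a2 | [3 2 0 3 1]
4 | fire a2 | [6 2 0 2 0]
5 | fire a3 | [4 2 2 2 0]
6 | fire a3 | [2 2 4 2 0]
7 | fire a1 | [2 2 4 3 0]
8 | fire a3 | [0 2 6 3 0]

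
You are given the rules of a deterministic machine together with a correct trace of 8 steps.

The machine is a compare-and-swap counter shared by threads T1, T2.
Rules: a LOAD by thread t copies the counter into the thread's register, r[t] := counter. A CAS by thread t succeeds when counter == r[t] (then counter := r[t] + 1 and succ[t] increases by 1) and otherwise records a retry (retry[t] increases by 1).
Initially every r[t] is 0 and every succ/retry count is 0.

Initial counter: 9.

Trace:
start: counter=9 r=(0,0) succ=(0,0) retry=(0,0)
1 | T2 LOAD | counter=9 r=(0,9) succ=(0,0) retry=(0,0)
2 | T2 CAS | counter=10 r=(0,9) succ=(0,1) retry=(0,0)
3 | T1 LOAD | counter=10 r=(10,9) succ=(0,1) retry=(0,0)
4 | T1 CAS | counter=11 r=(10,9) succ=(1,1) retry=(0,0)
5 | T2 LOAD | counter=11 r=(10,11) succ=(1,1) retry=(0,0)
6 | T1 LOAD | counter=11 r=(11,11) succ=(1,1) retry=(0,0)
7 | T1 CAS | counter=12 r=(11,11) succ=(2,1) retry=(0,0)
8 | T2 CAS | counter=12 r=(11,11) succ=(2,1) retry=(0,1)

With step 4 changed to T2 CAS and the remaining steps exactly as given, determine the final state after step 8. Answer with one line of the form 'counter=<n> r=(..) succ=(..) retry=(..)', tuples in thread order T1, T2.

counter=11 r=(10,10) succ=(1,1) retry=(0,2)

(re-executing from step 4 with the substitution; state before step 4: counter=10 r=(10,9) succ=(0,1) retry=(0,0))
4 | T2 CAS | counter=10 r=(10,9) succ=(0,1) retry=(0,1)
5 | T2 LOAD | counter=10 r=(10,10) succ=(0,1) retry=(0,1)
6 | T1 LOAD | counter=10 r=(10,10) succ=(0,1) retry=(0,1)
7 | T1 CAS | counter=11 r=(10,10) succ=(1,1) retry=(0,1)
8 | T2 CAS | counter=11 r=(10,10) succ=(1,1) retry=(0,2)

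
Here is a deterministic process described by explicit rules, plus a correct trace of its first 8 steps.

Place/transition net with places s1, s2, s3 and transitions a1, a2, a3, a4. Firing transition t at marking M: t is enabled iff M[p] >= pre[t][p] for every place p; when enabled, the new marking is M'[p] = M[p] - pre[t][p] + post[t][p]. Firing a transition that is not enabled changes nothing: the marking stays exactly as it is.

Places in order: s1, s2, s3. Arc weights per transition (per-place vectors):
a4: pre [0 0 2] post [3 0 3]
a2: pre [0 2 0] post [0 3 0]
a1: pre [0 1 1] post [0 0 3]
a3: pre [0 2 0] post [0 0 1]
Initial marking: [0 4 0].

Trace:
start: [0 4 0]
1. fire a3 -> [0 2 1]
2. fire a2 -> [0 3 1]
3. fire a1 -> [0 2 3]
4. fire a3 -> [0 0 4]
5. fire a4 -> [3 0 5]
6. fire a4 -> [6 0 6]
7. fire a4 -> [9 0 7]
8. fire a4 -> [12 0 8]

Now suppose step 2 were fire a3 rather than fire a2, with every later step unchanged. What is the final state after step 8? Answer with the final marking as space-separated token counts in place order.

12 0 6

(re-executing from step 2 with the substitution; state before step 2: [0 2 1])
2. fire a3 -> [0 0 2]
3. fire a1 -> [0 0 2]
4. fire a3 -> [0 0 2]
5. fire a4 -> [3 0 3]
6. fire a4 -> [6 0 4]
7. fire a4 -> [9 0 5]
8. fire a4 -> [12 0 6]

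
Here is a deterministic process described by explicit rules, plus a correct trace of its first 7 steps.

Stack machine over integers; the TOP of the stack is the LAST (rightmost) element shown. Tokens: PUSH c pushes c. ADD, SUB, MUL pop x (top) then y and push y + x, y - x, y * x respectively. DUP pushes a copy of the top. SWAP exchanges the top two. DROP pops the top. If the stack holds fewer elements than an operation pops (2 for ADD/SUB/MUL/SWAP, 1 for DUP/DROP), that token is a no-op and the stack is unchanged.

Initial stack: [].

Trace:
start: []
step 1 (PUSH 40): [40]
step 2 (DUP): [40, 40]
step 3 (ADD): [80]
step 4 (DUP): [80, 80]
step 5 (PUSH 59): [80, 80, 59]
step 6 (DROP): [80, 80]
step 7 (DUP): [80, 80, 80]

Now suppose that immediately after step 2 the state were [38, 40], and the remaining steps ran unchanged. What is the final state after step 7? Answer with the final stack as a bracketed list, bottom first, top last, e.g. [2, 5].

[78, 78, 78]

state after step 2 := [38, 40]
step 3 (ADD): [78]
step 4 (DUP): [78, 78]
step 5 (PUSH 59): [78, 78, 59]
step 6 (DROP): [78, 78]
step 7 (DUP): [78, 78, 78]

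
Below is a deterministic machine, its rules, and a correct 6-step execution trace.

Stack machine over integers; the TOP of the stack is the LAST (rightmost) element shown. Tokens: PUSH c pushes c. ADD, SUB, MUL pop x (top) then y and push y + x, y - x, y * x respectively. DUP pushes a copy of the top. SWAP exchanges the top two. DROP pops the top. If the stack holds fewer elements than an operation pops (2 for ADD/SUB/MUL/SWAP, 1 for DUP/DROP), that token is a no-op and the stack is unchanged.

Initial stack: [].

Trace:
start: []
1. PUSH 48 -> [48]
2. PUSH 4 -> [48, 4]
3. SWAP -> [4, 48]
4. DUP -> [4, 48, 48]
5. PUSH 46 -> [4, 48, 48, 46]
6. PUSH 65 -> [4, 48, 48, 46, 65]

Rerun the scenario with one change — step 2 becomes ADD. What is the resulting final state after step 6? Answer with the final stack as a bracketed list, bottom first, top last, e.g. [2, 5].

[48, 48, 46, 65]

(re-executing from step 2 with the substitution; state before step 2: [48])
2. ADD -> [48]
3. SWAP -> [48]
4. DUP -> [48, 48]
5. PUSH 46 -> [48, 48, 46]
6. PUSH 65 -> [48, 48, 46, 65]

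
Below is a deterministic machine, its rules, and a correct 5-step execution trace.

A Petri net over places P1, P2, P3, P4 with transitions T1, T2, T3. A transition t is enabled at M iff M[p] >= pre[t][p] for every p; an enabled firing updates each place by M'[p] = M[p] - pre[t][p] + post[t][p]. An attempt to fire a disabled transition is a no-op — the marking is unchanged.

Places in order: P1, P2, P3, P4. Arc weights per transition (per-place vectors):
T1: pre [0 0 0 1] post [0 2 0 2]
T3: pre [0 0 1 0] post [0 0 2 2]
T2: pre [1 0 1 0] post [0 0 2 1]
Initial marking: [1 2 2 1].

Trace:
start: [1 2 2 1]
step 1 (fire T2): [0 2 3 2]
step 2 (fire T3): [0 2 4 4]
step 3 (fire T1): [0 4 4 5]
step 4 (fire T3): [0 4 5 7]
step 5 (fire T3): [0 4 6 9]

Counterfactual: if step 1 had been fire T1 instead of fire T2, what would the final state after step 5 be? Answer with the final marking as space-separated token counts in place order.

1 6 5 9

(re-executing from step 1 with the substitution; state before step 1: [1 2 2 1])
step 1 (fire T1): [1 4 2 2]
step 2 (fire T3): [1 4 3 4]
step 3 (fire T1): [1 6 3 5]
step 4 (fire T3): [1 6 4 7]
step 5 (fire T3): [1 6 5 9]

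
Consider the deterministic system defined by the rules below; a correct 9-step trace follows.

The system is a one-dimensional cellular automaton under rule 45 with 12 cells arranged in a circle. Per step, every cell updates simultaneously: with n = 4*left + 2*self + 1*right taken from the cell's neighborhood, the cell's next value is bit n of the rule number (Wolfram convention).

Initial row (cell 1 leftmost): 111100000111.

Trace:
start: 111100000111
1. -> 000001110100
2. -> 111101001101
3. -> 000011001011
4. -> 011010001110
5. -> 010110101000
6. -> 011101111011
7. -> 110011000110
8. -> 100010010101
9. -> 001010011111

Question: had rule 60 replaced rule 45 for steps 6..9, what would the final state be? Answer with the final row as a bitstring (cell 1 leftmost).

(re-executing steps 6..9 under rule 60; state before step 6: 010110101000)
6. -> 011101111100
7. -> 010011000010
8. -> 011010100011
9. -> 110111110010

110111110010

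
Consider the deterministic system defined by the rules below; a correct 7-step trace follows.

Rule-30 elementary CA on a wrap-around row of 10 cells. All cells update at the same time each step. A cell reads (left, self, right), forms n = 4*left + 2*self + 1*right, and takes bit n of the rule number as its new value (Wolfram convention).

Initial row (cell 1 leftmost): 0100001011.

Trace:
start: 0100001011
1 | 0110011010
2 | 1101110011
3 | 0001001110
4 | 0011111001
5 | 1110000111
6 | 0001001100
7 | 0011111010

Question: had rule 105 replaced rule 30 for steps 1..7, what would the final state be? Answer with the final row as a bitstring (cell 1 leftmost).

(re-executing steps 1..7 under rule 105; state before step 1: 0100001011)
1 | 1001100111
2 | 1001100100
3 | 0001100000
4 | 1101101111
5 | 0111111000
6 | 0100001011
7 | 1001100111

1001100111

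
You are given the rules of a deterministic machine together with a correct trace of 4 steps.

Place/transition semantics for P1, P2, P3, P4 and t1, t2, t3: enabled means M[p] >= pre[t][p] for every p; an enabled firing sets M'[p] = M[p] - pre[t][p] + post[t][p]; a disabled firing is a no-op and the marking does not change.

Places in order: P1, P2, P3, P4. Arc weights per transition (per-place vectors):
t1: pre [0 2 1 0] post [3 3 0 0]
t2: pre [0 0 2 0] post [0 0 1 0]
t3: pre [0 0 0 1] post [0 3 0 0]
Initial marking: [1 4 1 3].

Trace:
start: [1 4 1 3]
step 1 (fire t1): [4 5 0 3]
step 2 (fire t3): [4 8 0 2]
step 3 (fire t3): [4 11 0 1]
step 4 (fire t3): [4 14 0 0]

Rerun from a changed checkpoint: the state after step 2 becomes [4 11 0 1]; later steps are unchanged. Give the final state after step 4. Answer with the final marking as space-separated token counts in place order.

4 14 0 0

state after step 2 := [4 11 0 1]
step 3 (fire t3): [4 14 0 0]
step 4 (fire t3): [4 14 0 0]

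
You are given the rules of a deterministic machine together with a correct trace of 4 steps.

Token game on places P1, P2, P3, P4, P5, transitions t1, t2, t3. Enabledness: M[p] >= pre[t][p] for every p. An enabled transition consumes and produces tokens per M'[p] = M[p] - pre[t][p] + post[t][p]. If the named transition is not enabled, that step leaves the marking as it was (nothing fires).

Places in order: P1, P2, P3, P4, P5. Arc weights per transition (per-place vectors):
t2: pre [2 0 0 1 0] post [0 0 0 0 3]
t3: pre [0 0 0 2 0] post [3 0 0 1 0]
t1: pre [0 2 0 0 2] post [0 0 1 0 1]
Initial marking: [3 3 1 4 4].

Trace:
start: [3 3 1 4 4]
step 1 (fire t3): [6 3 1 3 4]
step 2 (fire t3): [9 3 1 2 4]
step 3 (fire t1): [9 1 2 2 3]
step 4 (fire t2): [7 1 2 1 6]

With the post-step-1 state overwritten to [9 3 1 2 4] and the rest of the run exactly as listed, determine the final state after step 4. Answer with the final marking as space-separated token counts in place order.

10 1 2 0 6

state after step 1 := [9 3 1 2 4]
step 2 (fire t3): [12 3 1 1 4]
step 3 (fire t1): [12 1 2 1 3]
step 4 (fire t2): [10 1 2 0 6]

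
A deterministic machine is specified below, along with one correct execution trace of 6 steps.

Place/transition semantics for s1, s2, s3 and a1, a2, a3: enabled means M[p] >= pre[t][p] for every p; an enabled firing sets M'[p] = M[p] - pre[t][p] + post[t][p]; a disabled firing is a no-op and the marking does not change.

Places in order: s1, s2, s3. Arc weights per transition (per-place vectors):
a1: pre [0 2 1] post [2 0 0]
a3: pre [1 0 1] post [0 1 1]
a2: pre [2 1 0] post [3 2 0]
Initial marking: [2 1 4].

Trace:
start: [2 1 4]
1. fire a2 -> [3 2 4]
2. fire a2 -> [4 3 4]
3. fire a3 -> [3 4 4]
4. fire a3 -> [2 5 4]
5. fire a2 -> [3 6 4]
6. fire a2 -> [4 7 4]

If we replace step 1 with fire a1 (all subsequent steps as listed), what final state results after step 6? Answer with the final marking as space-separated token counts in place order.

(re-executing from step 1 with the substitution; state before step 1: [2 1 4])
1. fire a1 -> [2 1 4]
2. fire a2 -> [3 2 4]
3. fire a3 -> [2 3 4]
4. fire a3 -> [1 4 4]
5. fire a2 -> [1 4 4]
6. fire a2 -> [1 4 4]

1 4 4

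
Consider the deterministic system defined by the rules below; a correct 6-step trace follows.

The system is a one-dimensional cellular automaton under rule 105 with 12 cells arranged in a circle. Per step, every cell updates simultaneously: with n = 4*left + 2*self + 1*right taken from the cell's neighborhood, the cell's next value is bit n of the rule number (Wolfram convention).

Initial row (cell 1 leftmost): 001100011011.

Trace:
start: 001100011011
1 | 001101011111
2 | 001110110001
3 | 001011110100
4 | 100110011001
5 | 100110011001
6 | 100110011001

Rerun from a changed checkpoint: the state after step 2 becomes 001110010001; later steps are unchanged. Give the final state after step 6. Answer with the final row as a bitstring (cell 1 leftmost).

state after step 2 := 001110010001
3 | 001010000100
4 | 100100110001
5 | 100000110101
6 | 101110111011

101110111011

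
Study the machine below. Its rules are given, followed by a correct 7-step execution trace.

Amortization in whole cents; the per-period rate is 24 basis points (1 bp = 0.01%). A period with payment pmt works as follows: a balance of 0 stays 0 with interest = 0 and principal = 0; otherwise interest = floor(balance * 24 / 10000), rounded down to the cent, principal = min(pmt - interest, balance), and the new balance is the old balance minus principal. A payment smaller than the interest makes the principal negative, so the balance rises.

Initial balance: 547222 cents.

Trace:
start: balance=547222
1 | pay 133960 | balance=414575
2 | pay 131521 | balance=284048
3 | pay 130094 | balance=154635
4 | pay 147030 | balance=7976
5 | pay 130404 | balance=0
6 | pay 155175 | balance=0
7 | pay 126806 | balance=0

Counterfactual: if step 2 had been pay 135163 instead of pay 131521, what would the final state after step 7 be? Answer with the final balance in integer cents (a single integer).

(re-executing from step 2 with the substitution; state before step 2: balance=414575)
2 | pay 135163 | balance=280406
3 | pay 130094 | balance=150984
4 | pay 147030 | balance=4316
5 | pay 130404 | balance=0
6 | pay 155175 | balance=0
7 | pay 126806 | balance=0

0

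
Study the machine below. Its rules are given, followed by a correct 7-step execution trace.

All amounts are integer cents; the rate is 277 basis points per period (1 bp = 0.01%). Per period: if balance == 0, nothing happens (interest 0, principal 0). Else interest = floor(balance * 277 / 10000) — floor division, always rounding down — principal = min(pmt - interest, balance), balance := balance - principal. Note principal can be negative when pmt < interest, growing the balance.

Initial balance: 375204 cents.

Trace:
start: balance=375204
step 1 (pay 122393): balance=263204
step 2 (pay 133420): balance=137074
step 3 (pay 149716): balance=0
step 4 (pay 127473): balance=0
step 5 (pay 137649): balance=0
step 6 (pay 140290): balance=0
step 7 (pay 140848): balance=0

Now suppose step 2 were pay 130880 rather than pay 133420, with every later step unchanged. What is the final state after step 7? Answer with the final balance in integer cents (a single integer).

0

(re-executing from step 2 with the substitution; state before step 2: balance=263204)
step 2 (pay 130880): balance=139614
step 3 (pay 149716): balance=0
step 4 (pay 127473): balance=0
step 5 (pay 137649): balance=0
step 6 (pay 140290): balance=0
step 7 (pay 140848): balance=0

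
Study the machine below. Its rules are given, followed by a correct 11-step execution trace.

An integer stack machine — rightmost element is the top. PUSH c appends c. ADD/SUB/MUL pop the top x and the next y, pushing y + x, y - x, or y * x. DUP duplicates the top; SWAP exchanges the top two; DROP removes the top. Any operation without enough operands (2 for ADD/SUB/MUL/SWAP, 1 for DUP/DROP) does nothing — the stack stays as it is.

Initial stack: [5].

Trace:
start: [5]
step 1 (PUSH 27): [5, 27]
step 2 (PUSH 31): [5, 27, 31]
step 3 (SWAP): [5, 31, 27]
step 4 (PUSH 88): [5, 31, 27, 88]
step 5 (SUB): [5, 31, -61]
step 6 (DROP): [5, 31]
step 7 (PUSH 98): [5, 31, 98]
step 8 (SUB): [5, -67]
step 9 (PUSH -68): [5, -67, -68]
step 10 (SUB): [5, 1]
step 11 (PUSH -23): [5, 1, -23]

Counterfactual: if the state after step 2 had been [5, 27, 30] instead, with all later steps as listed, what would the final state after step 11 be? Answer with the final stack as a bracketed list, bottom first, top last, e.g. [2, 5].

[5, 0, -23]

state after step 2 := [5, 27, 30]
step 3 (SWAP): [5, 30, 27]
step 4 (PUSH 88): [5, 30, 27, 88]
step 5 (SUB): [5, 30, -61]
step 6 (DROP): [5, 30]
step 7 (PUSH 98): [5, 30, 98]
step 8 (SUB): [5, -68]
step 9 (PUSH -68): [5, -68, -68]
step 10 (SUB): [5, 0]
step 11 (PUSH -23): [5, 0, -23]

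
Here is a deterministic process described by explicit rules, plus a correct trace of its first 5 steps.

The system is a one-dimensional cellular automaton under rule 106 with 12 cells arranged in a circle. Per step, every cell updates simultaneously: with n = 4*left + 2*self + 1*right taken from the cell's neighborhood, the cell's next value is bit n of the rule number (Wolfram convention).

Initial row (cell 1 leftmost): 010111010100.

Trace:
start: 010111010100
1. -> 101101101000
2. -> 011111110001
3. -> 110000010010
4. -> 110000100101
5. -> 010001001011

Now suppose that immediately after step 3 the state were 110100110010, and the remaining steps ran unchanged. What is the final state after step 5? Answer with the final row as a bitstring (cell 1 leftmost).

001011011011

state after step 3 := 110100110010
4. -> 111001110101
5. -> 001011011011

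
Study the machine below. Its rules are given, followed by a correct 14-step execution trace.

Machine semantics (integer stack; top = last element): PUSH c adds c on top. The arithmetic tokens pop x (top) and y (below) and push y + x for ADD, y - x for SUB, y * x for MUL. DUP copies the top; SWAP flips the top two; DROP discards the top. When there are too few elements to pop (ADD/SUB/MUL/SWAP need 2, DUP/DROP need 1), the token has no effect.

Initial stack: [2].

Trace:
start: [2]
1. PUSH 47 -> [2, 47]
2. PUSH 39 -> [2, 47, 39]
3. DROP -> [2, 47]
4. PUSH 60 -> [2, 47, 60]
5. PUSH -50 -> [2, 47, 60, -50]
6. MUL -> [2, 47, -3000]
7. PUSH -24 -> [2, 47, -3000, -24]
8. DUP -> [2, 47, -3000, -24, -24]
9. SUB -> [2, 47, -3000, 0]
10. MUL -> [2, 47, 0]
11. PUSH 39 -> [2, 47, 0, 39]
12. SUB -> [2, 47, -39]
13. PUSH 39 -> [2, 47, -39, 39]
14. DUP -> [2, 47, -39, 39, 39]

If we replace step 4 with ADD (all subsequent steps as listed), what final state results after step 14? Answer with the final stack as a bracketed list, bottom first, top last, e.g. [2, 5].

(re-executing from step 4 with the substitution; state before step 4: [2, 47])
4. ADD -> [49]
5. PUSH -50 -> [49, -50]
6. MUL -> [-2450]
7. PUSH -24 -> [-2450, -24]
8. DUP -> [-2450, -24, -24]
9. SUB -> [-2450, 0]
10. MUL -> [0]
11. PUSH 39 -> [0, 39]
12. SUB -> [-39]
13. PUSH 39 -> [-39, 39]
14. DUP -> [-39, 39, 39]

[-39, 39, 39]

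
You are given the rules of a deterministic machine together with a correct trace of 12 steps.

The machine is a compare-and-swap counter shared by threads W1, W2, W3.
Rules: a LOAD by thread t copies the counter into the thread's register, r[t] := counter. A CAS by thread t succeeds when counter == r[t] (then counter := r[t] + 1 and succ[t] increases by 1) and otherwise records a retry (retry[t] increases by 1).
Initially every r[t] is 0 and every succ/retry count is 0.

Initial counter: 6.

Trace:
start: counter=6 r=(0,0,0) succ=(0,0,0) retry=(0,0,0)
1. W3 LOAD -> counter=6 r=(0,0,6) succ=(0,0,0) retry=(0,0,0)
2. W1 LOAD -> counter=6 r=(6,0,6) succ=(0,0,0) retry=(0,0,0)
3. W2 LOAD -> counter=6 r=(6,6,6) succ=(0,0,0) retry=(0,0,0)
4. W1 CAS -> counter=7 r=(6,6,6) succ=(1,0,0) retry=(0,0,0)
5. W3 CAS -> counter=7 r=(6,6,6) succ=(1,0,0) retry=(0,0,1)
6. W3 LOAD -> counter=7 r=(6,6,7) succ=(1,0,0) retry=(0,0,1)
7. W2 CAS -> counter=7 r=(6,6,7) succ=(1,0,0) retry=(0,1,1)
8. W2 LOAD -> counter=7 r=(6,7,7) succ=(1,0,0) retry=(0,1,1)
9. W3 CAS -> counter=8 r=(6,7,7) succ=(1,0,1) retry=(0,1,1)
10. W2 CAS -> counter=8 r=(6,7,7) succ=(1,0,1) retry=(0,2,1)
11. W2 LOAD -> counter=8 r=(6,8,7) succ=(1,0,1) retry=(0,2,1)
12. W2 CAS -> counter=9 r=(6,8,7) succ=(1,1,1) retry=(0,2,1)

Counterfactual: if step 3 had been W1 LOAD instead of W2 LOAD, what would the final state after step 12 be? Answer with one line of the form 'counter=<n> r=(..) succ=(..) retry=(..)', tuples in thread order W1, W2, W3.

counter=9 r=(6,8,7) succ=(1,1,1) retry=(0,2,1)

(re-executing from step 3 with the substitution; state before step 3: counter=6 r=(6,0,6) succ=(0,0,0) retry=(0,0,0))
3. W1 LOAD -> counter=6 r=(6,0,6) succ=(0,0,0) retry=(0,0,0)
4. W1 CAS -> counter=7 r=(6,0,6) succ=(1,0,0) retry=(0,0,0)
5. W3 CAS -> counter=7 r=(6,0,6) succ=(1,0,0) retry=(0,0,1)
6. W3 LOAD -> counter=7 r=(6,0,7) succ=(1,0,0) retry=(0,0,1)
7. W2 CAS -> counter=7 r=(6,0,7) succ=(1,0,0) retry=(0,1,1)
8. W2 LOAD -> counter=7 r=(6,7,7) succ=(1,0,0) retry=(0,1,1)
9. W3 CAS -> counter=8 r=(6,7,7) succ=(1,0,1) retry=(0,1,1)
10. W2 CAS -> counter=8 r=(6,7,7) succ=(1,0,1) retry=(0,2,1)
11. W2 LOAD -> counter=8 r=(6,8,7) succ=(1,0,1) retry=(0,2,1)
12. W2 CAS -> counter=9 r=(6,8,7) succ=(1,1,1) retry=(0,2,1)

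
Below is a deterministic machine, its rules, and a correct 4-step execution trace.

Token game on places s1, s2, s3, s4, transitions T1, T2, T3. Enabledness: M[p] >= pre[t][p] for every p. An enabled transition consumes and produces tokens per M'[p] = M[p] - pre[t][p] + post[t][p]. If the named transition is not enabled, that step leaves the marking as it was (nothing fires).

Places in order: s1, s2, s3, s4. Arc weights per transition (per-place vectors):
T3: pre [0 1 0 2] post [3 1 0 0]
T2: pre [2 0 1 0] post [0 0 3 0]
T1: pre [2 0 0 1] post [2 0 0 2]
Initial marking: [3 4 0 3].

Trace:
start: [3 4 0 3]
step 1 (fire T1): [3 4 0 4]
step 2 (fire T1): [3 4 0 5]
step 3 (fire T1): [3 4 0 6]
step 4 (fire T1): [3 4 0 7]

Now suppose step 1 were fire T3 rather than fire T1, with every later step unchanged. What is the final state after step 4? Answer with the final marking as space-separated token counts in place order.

6 4 0 4

(re-executing from step 1 with the substitution; state before step 1: [3 4 0 3])
step 1 (fire T3): [6 4 0 1]
step 2 (fire T1): [6 4 0 2]
step 3 (fire T1): [6 4 0 3]
step 4 (fire T1): [6 4 0 4]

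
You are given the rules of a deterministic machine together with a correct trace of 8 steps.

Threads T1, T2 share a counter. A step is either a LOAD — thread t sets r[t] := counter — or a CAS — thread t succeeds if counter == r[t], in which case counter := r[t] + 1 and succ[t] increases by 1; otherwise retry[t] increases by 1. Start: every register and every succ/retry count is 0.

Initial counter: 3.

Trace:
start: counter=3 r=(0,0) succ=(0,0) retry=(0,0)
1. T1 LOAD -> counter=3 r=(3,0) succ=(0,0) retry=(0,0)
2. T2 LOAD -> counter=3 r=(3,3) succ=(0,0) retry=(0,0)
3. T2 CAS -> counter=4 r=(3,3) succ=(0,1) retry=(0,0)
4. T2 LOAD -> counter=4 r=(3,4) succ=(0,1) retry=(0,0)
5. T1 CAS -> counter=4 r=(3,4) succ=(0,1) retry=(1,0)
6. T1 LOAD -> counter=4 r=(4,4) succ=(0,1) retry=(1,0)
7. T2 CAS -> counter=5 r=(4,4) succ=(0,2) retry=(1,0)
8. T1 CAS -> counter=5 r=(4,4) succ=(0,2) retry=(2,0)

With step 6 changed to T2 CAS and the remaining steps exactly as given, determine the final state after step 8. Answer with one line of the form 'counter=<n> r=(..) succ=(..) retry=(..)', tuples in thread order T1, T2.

(re-executing from step 6 with the substitution; state before step 6: counter=4 r=(3,4) succ=(0,1) retry=(1,0))
6. T2 CAS -> counter=5 r=(3,4) succ=(0,2) retry=(1,0)
7. T2 CAS -> counter=5 r=(3,4) succ=(0,2) retry=(1,1)
8. T1 CAS -> counter=5 r=(3,4) succ=(0,2) retry=(2,1)

counter=5 r=(3,4) succ=(0,2) retry=(2,1)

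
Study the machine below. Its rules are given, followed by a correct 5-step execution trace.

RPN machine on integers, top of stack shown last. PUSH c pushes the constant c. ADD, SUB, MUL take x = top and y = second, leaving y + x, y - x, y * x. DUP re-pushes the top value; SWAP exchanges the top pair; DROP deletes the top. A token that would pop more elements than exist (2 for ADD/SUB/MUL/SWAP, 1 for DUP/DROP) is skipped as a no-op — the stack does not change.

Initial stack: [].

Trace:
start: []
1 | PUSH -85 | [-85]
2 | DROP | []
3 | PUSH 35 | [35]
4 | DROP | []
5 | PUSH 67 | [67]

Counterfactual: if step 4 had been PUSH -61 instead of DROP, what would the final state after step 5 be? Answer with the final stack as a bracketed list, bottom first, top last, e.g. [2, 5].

[35, -61, 67]

(re-executing from step 4 with the substitution; state before step 4: [35])
4 | PUSH -61 | [35, -61]
5 | PUSH 67 | [35, -61, 67]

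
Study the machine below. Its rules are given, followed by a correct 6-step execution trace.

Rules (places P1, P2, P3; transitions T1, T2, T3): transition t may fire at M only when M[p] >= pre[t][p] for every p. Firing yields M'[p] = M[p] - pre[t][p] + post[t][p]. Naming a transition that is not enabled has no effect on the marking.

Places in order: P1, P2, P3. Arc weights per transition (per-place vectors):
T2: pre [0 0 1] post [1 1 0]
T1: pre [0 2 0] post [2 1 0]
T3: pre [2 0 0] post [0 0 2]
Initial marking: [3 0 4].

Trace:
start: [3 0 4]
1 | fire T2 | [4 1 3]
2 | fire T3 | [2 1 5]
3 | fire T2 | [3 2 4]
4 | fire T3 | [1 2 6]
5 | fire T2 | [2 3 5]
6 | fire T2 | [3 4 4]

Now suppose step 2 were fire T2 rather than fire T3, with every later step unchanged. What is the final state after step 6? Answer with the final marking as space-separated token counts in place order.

(re-executing from step 2 with the substitution; state before step 2: [4 1 3])
2 | fire T2 | [5 2 2]
3 | fire T2 | [6 3 1]
4 | fire T3 | [4 3 3]
5 | fire T2 | [5 4 2]
6 | fire T2 | [6 5 1]

6 5 1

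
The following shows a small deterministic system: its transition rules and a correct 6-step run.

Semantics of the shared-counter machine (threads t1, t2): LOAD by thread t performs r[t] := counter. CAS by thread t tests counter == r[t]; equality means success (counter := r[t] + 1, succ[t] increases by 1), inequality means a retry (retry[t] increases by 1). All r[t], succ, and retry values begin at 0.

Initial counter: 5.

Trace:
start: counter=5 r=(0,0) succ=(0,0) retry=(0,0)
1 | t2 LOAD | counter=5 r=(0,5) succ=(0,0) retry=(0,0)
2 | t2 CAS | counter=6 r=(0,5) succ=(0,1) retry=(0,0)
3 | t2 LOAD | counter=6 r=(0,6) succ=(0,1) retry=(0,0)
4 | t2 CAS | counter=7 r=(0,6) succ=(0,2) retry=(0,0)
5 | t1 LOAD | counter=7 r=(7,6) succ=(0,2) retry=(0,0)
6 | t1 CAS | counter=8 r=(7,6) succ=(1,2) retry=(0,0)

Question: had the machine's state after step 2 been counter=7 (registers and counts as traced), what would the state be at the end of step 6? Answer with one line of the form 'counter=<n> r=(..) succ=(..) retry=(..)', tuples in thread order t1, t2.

state after step 2 := counter=7 r=(0,5) succ=(0,1) retry=(0,0)
3 | t2 LOAD | counter=7 r=(0,7) succ=(0,1) retry=(0,0)
4 | t2 CAS | counter=8 r=(0,7) succ=(0,2) retry=(0,0)
5 | t1 LOAD | counter=8 r=(8,7) succ=(0,2) retry=(0,0)
6 | t1 CAS | counter=9 r=(8,7) succ=(1,2) retry=(0,0)

counter=9 r=(8,7) succ=(1,2) retry=(0,0)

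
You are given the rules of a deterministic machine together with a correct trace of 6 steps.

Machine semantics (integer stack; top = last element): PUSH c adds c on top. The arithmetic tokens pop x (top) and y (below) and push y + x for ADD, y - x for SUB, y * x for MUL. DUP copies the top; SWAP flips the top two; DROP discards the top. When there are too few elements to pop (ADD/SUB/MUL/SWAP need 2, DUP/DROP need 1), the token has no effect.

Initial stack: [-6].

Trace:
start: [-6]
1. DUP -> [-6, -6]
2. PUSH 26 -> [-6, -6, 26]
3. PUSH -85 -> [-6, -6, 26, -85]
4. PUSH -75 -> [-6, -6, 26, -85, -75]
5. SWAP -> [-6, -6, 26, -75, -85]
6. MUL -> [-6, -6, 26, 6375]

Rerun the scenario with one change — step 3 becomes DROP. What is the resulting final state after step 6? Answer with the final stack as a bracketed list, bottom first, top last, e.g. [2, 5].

[-6, 450]

(re-executing from step 3 with the substitution; state before step 3: [-6, -6, 26])
3. DROP -> [-6, -6]
4. PUSH -75 -> [-6, -6, -75]
5. SWAP -> [-6, -75, -6]
6. MUL -> [-6, 450]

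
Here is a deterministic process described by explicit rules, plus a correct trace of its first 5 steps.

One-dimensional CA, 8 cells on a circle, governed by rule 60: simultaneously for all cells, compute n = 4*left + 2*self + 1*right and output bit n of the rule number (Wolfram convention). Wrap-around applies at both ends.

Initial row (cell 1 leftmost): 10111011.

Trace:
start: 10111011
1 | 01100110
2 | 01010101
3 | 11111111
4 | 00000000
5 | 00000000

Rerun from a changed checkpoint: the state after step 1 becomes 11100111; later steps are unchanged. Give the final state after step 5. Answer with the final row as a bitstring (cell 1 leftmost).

10011001

state after step 1 := 11100111
2 | 00010100
3 | 00011110
4 | 00010001
5 | 10011001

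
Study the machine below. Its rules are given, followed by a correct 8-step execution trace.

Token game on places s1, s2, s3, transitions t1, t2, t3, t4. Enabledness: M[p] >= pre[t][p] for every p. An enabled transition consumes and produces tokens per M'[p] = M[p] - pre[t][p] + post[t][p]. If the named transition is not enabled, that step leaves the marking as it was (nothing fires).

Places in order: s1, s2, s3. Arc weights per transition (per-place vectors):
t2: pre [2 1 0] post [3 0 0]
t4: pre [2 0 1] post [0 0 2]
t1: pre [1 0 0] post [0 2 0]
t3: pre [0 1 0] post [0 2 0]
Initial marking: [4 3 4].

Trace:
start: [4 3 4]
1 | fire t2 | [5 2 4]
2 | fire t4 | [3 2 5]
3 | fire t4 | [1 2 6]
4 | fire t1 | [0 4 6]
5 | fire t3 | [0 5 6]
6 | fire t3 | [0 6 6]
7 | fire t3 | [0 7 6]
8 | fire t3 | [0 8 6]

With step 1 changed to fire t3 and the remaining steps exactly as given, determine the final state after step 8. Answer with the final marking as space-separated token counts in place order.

0 8 6

(re-executing from step 1 with the substitution; state before step 1: [4 3 4])
1 | fire t3 | [4 4 4]
2 | fire t4 | [2 4 5]
3 | fire t4 | [0 4 6]
4 | fire t1 | [0 4 6]
5 | fire t3 | [0 5 6]
6 | fire t3 | [0 6 6]
7 | fire t3 | [0 7 6]
8 | fire t3 | [0 8 6]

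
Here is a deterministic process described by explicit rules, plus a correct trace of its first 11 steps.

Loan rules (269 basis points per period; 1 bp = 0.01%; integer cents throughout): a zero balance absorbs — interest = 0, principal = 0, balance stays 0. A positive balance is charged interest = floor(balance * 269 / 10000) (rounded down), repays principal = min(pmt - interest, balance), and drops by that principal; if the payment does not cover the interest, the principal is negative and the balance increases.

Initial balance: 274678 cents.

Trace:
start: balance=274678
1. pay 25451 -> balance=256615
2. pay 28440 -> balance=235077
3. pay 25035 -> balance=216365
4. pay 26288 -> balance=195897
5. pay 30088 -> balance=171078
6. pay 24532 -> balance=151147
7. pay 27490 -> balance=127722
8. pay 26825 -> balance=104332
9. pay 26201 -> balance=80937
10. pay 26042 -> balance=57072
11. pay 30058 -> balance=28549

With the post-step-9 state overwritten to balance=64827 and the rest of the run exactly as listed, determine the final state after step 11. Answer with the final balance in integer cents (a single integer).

state after step 9 := balance=64827
10. pay 26042 -> balance=40528
11. pay 30058 -> balance=11560

11560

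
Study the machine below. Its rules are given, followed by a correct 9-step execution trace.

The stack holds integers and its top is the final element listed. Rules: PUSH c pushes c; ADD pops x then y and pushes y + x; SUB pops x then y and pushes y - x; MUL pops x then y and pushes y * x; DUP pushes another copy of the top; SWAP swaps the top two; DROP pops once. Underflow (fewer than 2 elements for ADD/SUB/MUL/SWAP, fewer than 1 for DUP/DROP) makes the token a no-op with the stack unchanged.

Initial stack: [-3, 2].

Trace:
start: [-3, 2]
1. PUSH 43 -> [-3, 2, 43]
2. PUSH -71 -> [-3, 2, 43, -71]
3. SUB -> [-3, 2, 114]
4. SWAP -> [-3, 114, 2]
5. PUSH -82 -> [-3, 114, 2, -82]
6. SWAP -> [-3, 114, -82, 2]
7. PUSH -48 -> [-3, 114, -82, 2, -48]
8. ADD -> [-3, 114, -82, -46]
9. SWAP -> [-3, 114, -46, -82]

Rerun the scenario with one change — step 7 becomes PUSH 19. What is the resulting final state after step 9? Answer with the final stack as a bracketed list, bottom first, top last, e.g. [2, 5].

[-3, 114, 21, -82]

(re-executing from step 7 with the substitution; state before step 7: [-3, 114, -82, 2])
7. PUSH 19 -> [-3, 114, -82, 2, 19]
8. ADD -> [-3, 114, -82, 21]
9. SWAP -> [-3, 114, 21, -82]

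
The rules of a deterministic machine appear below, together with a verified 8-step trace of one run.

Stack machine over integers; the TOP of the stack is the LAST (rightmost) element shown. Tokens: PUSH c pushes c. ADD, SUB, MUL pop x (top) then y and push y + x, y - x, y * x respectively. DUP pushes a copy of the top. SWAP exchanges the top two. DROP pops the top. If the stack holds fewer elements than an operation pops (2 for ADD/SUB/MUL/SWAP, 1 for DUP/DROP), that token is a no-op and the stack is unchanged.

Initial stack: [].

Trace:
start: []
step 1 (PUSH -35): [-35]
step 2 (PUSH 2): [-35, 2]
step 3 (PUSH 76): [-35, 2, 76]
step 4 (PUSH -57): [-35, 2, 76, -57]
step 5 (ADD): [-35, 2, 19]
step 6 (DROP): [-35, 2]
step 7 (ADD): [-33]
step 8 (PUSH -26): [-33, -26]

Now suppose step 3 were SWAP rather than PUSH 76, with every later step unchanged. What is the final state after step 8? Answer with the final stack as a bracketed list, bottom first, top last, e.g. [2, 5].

(re-executing from step 3 with the substitution; state before step 3: [-35, 2])
step 3 (SWAP): [2, -35]
step 4 (PUSH -57): [2, -35, -57]
step 5 (ADD): [2, -92]
step 6 (DROP): [2]
step 7 (ADD): [2]
step 8 (PUSH -26): [2, -26]

[2, -26]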